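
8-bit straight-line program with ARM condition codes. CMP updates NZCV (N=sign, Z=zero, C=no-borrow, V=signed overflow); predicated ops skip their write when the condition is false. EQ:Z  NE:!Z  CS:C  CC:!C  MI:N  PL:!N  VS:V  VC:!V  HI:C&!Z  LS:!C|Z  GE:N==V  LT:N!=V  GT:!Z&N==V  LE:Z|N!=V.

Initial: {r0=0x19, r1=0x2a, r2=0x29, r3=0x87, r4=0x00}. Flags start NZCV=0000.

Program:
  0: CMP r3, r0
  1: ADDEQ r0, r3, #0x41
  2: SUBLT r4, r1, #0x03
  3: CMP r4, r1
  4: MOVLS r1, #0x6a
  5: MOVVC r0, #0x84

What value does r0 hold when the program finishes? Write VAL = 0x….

[0] flags=0011 → (cmp)
[1] flags=0011 EQ?F → skip
[2] flags=0011 LT?T → r4=0x27
[3] flags=1000 → (cmp)
[4] flags=1000 LS?T → r1=0x6a
[5] flags=1000 VC?T → r0=0x84

VAL = 0x84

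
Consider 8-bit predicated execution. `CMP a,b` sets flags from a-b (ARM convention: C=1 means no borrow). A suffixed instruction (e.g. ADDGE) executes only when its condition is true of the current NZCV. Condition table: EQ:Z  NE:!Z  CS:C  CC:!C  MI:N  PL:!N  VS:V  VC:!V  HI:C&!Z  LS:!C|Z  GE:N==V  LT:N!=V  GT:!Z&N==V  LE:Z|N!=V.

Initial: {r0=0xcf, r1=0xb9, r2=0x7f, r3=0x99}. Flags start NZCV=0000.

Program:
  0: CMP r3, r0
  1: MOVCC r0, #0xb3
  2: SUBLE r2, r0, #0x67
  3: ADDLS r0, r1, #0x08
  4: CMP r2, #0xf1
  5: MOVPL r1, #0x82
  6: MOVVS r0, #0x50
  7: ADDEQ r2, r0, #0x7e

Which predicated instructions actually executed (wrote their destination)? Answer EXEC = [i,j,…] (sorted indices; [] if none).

[0] flags=1000 → (cmp)
[1] flags=1000 CC?T → r0=0xb3
[2] flags=1000 LE?T → r2=0x4c
[3] flags=1000 LS?T → r0=0xc1
[4] flags=0000 → (cmp)
[5] flags=0000 PL?T → r1=0x82
[6] flags=0000 VS?F → skip
[7] flags=0000 EQ?F → skip

EXEC = [1,2,3,5]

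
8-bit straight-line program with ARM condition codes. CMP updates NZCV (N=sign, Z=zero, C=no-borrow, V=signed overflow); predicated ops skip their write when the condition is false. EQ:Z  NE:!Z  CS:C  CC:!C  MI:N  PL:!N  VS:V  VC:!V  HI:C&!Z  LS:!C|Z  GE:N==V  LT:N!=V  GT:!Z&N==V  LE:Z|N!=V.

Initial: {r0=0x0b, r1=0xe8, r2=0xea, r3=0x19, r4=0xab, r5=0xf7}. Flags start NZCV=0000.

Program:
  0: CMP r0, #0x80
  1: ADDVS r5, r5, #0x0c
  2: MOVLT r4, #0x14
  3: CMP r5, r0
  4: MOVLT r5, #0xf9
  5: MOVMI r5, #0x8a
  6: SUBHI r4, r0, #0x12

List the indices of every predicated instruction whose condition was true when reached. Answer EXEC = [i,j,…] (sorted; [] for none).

EXEC = [1,4,5]

[0] flags=1001 → (cmp)
[1] flags=1001 VS?T → r5=0x03
[2] flags=1001 LT?F → skip
[3] flags=1000 → (cmp)
[4] flags=1000 LT?T → r5=0xf9
[5] flags=1000 MI?T → r5=0x8a
[6] flags=1000 HI?F → skip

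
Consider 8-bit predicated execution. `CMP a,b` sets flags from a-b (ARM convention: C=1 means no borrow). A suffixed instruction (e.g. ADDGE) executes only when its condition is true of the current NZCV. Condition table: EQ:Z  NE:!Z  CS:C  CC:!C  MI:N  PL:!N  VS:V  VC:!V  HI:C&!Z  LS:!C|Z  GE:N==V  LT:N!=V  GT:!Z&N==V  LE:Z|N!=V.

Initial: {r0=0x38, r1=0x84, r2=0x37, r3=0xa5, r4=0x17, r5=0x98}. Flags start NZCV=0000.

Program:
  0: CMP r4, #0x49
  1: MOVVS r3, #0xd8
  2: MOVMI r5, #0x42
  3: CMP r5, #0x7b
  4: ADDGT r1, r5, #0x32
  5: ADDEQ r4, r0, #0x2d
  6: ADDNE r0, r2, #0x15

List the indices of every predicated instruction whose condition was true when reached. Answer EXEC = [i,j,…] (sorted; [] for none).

[0] flags=1000 → (cmp)
[1] flags=1000 VS?F → skip
[2] flags=1000 MI?T → r5=0x42
[3] flags=1000 → (cmp)
[4] flags=1000 GT?F → skip
[5] flags=1000 EQ?F → skip
[6] flags=1000 NE?T → r0=0x4c

EXEC = [2,6]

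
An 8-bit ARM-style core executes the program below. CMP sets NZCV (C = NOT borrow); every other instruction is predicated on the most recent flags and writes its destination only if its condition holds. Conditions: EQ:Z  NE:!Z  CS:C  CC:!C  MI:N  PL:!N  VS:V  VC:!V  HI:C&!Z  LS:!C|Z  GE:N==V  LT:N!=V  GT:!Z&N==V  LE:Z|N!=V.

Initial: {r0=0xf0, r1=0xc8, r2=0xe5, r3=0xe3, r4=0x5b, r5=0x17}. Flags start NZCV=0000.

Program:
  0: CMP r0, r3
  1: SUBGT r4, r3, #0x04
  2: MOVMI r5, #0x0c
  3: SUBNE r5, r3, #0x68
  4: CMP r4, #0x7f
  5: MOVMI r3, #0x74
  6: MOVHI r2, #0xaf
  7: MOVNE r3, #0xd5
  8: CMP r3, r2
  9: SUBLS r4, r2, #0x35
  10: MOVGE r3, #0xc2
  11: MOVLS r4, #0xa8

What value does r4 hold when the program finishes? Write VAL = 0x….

VAL = 0xdf

0: ✓ CMP  NZCV=0010
1: ✓ SUBGT  r4←0xdf
2: · MOVMI
3: ✓ SUBNE  r5←0x7b
4: ✓ CMP  NZCV=0011
5: · MOVMI
6: ✓ MOVHI  r2←0xaf
7: ✓ MOVNE  r3←0xd5
8: ✓ CMP  NZCV=0010
9: · SUBLS
10: ✓ MOVGE  r3←0xc2
11: · MOVLS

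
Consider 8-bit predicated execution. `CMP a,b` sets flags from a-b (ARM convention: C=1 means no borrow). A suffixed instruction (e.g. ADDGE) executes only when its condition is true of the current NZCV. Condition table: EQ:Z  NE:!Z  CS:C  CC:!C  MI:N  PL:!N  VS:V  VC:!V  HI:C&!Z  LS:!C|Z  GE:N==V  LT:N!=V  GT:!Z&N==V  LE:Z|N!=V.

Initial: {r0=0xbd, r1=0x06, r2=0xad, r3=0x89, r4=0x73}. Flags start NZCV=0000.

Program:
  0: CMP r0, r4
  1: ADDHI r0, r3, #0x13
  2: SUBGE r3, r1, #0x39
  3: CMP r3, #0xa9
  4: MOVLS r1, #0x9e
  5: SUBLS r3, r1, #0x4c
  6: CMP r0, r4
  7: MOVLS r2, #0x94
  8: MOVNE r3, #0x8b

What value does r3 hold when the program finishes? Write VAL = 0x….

[0] flags=0011 → (cmp)
[1] flags=0011 HI?T → r0=0x9c
[2] flags=0011 GE?F → skip
[3] flags=1000 → (cmp)
[4] flags=1000 LS?T → r1=0x9e
[5] flags=1000 LS?T → r3=0x52
[6] flags=0011 → (cmp)
[7] flags=0011 LS?F → skip
[8] flags=0011 NE?T → r3=0x8b

VAL = 0x8b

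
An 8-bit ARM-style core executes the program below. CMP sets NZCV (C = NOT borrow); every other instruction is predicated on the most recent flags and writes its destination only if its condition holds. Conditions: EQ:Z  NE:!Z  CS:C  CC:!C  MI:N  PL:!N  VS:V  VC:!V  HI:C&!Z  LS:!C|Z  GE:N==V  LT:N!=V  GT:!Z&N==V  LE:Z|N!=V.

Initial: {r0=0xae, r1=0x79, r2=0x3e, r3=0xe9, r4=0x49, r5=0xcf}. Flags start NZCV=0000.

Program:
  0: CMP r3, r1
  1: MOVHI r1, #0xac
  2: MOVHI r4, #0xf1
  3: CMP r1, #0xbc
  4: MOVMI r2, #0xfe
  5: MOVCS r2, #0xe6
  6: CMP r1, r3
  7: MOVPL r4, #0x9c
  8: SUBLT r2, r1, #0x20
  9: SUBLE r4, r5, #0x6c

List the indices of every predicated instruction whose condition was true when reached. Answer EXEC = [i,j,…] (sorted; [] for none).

[0] flags=0011 → (cmp)
[1] flags=0011 HI?T → r1=0xac
[2] flags=0011 HI?T → r4=0xf1
[3] flags=1000 → (cmp)
[4] flags=1000 MI?T → r2=0xfe
[5] flags=1000 CS?F → skip
[6] flags=1000 → (cmp)
[7] flags=1000 PL?F → skip
[8] flags=1000 LT?T → r2=0x8c
[9] flags=1000 LE?T → r4=0x63

EXEC = [1,2,4,8,9]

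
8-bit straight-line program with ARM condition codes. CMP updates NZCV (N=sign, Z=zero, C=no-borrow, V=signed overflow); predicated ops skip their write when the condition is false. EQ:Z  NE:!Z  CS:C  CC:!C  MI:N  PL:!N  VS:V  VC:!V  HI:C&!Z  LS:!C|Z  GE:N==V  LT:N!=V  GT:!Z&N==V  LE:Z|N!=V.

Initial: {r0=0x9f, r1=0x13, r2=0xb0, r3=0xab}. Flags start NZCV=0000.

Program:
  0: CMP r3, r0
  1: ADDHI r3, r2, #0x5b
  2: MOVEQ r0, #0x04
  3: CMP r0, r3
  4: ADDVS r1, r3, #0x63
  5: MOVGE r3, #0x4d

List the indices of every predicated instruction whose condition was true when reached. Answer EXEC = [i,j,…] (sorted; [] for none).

EXEC = [1]

[0] flags=0010 → (cmp)
[1] flags=0010 HI?T → r3=0x0b
[2] flags=0010 EQ?F → skip
[3] flags=1010 → (cmp)
[4] flags=1010 VS?F → skip
[5] flags=1010 GE?F → skip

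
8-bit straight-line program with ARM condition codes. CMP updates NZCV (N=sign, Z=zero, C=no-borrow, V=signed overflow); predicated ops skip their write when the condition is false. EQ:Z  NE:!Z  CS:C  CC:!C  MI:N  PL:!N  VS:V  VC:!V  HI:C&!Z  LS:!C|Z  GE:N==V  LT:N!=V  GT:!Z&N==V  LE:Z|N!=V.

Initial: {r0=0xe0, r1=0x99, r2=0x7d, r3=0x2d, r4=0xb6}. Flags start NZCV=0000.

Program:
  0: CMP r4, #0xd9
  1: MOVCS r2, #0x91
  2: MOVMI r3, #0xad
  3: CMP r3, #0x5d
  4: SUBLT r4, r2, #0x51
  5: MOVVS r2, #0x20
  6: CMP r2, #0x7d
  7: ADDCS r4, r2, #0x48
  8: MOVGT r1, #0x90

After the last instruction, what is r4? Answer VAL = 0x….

[0] flags=1000 → (cmp)
[1] flags=1000 CS?F → skip
[2] flags=1000 MI?T → r3=0xad
[3] flags=0011 → (cmp)
[4] flags=0011 LT?T → r4=0x2c
[5] flags=0011 VS?T → r2=0x20
[6] flags=1000 → (cmp)
[7] flags=1000 CS?F → skip
[8] flags=1000 GT?F → skip

VAL = 0x2c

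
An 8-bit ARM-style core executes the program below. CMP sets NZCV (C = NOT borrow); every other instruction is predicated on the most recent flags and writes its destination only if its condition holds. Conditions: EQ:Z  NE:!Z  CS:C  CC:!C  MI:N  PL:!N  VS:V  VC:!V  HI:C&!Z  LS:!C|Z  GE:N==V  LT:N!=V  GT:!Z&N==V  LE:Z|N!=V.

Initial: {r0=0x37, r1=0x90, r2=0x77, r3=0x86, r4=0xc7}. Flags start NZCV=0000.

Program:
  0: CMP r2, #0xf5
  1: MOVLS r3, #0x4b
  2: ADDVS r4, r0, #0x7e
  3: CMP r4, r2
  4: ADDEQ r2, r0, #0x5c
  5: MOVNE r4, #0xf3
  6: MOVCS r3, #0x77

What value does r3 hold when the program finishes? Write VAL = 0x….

0: ✓ CMP  NZCV=1001
1: ✓ MOVLS  r3←0x4b
2: ✓ ADDVS  r4←0xb5
3: ✓ CMP  NZCV=0011
4: · ADDEQ
5: ✓ MOVNE  r4←0xf3
6: ✓ MOVCS  r3←0x77

VAL = 0x77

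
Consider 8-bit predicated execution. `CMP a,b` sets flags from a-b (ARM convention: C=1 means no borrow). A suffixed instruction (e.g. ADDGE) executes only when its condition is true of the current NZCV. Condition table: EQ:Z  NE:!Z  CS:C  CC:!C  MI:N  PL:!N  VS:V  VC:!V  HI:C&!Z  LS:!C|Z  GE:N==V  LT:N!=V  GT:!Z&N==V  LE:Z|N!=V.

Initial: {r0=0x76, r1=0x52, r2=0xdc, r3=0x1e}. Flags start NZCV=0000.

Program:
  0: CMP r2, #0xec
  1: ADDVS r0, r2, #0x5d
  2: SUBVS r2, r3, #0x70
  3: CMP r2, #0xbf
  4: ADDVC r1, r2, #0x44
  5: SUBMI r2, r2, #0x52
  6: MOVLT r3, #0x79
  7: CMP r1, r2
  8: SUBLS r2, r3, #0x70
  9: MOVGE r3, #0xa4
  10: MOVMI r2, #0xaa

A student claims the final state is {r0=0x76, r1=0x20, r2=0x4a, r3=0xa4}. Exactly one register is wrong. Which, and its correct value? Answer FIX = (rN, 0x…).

FIX = (r2, 0xae)

0: ✓ CMP  NZCV=1000
1: · ADDVS
2: · SUBVS
3: ✓ CMP  NZCV=0010
4: ✓ ADDVC  r1←0x20
5: · SUBMI
6: · MOVLT
7: ✓ CMP  NZCV=0000
8: ✓ SUBLS  r2←0xae
9: ✓ MOVGE  r3←0xa4
10: · MOVMI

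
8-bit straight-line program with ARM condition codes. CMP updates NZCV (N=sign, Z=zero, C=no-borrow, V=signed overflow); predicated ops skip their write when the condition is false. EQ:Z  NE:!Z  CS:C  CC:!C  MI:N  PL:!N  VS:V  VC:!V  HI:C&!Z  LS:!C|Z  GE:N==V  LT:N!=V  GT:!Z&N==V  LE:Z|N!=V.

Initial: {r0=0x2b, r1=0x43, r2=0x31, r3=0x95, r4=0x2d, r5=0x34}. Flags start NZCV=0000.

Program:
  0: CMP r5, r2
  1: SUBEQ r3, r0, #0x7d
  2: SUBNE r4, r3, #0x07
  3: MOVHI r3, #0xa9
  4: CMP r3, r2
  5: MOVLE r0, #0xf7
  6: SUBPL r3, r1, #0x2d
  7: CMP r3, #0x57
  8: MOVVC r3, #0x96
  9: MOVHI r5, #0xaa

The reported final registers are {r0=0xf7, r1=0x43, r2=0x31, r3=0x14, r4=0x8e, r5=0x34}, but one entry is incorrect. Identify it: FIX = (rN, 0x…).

0: ✓ CMP  NZCV=0010
1: · SUBEQ
2: ✓ SUBNE  r4←0x8e
3: ✓ MOVHI  r3←0xa9
4: ✓ CMP  NZCV=0011
5: ✓ MOVLE  r0←0xf7
6: ✓ SUBPL  r3←0x16
7: ✓ CMP  NZCV=1000
8: ✓ MOVVC  r3←0x96
9: · MOVHI

FIX = (r3, 0x96)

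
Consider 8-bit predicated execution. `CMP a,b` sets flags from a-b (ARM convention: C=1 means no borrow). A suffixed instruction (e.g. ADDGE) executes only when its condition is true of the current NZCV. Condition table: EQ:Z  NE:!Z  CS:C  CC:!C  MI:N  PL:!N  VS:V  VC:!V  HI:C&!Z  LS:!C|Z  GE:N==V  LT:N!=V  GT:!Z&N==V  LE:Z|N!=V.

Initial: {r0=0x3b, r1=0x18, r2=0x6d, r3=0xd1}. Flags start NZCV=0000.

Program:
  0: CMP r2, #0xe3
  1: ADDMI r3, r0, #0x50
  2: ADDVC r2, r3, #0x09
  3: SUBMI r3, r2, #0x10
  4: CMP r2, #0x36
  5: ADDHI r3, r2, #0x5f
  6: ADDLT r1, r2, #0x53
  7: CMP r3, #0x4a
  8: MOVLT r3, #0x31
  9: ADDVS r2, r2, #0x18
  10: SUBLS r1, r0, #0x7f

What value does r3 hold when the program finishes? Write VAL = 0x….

VAL = 0x31

0: ✓ CMP  NZCV=1001
1: ✓ ADDMI  r3←0x8b
2: · ADDVC
3: ✓ SUBMI  r3←0x5d
4: ✓ CMP  NZCV=0010
5: ✓ ADDHI  r3←0xcc
6: · ADDLT
7: ✓ CMP  NZCV=1010
8: ✓ MOVLT  r3←0x31
9: · ADDVS
10: · SUBLS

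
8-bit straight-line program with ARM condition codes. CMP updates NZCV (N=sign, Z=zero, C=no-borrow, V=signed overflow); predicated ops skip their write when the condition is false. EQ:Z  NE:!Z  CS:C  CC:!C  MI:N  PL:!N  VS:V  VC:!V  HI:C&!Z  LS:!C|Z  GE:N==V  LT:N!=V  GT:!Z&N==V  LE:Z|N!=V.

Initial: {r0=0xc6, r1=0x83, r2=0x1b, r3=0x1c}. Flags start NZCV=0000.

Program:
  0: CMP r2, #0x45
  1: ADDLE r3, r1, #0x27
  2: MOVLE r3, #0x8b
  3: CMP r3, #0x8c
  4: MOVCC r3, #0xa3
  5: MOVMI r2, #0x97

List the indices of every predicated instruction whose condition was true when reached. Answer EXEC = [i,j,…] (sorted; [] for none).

[0] flags=1000 → (cmp)
[1] flags=1000 LE?T → r3=0xaa
[2] flags=1000 LE?T → r3=0x8b
[3] flags=1000 → (cmp)
[4] flags=1000 CC?T → r3=0xa3
[5] flags=1000 MI?T → r2=0x97

EXEC = [1,2,4,5]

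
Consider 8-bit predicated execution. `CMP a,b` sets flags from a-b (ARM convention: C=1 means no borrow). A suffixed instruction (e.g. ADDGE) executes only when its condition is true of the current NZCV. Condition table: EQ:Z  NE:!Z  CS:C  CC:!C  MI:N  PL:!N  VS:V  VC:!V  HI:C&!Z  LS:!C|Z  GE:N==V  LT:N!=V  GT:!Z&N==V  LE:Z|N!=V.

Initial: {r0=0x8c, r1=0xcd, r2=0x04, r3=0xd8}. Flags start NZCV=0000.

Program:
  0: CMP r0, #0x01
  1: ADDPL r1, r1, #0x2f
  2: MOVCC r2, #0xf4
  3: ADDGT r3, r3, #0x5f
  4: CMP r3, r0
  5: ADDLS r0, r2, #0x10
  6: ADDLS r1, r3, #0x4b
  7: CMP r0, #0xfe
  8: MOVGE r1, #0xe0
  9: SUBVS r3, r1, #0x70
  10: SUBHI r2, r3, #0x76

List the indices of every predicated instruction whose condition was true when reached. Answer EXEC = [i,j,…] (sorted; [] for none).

[0] flags=1010 → (cmp)
[1] flags=1010 PL?F → skip
[2] flags=1010 CC?F → skip
[3] flags=1010 GT?F → skip
[4] flags=0010 → (cmp)
[5] flags=0010 LS?F → skip
[6] flags=0010 LS?F → skip
[7] flags=1000 → (cmp)
[8] flags=1000 GE?F → skip
[9] flags=1000 VS?F → skip
[10] flags=1000 HI?F → skip

EXEC = []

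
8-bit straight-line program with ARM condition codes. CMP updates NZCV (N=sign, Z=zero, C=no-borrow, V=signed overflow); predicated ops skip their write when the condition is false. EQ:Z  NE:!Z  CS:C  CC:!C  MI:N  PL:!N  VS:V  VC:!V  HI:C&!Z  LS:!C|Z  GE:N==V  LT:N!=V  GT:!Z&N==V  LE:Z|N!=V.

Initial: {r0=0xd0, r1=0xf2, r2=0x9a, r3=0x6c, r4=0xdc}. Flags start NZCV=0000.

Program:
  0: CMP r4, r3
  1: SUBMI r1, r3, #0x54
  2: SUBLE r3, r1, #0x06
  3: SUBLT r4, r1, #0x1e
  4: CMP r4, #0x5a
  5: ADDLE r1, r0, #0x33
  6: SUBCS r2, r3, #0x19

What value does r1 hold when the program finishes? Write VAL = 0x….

0: ✓ CMP  NZCV=0011
1: · SUBMI
2: ✓ SUBLE  r3←0xec
3: ✓ SUBLT  r4←0xd4
4: ✓ CMP  NZCV=0011
5: ✓ ADDLE  r1←0x03
6: ✓ SUBCS  r2←0xd3

VAL = 0x03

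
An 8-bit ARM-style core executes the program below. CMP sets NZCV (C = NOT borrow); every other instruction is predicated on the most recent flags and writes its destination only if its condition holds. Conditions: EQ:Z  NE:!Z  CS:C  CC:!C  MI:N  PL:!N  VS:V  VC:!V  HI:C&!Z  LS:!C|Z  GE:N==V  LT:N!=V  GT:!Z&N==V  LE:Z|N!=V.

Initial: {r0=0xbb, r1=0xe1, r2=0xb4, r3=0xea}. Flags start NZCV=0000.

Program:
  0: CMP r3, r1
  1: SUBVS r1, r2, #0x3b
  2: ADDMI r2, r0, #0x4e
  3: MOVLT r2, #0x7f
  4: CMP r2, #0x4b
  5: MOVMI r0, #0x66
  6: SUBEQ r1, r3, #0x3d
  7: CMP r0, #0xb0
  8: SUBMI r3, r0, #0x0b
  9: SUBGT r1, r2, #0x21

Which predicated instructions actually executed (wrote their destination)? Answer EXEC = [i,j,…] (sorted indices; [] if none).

[0] flags=0010 → (cmp)
[1] flags=0010 VS?F → skip
[2] flags=0010 MI?F → skip
[3] flags=0010 LT?F → skip
[4] flags=0011 → (cmp)
[5] flags=0011 MI?F → skip
[6] flags=0011 EQ?F → skip
[7] flags=0010 → (cmp)
[8] flags=0010 MI?F → skip
[9] flags=0010 GT?T → r1=0x93

EXEC = [9]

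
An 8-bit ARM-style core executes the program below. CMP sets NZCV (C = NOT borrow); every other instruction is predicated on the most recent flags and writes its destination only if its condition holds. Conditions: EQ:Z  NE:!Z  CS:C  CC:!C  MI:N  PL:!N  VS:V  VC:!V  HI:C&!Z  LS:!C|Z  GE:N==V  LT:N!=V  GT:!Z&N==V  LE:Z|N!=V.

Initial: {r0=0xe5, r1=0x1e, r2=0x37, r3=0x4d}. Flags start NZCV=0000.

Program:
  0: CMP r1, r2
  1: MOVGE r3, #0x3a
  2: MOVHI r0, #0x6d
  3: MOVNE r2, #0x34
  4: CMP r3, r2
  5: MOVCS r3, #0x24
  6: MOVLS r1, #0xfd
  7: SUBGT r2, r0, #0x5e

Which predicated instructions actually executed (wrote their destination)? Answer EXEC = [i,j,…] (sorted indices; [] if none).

EXEC = [3,5,7]

[0] flags=1000 → (cmp)
[1] flags=1000 GE?F → skip
[2] flags=1000 HI?F → skip
[3] flags=1000 NE?T → r2=0x34
[4] flags=0010 → (cmp)
[5] flags=0010 CS?T → r3=0x24
[6] flags=0010 LS?F → skip
[7] flags=0010 GT?T → r2=0x87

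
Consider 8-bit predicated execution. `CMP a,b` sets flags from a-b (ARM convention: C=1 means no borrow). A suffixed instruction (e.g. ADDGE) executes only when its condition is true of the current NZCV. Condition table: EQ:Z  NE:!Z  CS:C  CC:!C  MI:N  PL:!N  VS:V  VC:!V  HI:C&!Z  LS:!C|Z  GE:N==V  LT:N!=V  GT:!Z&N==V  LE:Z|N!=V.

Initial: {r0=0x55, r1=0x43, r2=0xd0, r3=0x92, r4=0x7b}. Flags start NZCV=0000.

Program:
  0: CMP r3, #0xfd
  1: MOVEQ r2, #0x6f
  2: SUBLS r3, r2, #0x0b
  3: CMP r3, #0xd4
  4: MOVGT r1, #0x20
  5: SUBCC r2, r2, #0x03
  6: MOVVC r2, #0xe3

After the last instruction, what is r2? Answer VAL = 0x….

0: ✓ CMP  NZCV=1000
1: · MOVEQ
2: ✓ SUBLS  r3←0xc5
3: ✓ CMP  NZCV=1000
4: · MOVGT
5: ✓ SUBCC  r2←0xcd
6: ✓ MOVVC  r2←0xe3

VAL = 0xe3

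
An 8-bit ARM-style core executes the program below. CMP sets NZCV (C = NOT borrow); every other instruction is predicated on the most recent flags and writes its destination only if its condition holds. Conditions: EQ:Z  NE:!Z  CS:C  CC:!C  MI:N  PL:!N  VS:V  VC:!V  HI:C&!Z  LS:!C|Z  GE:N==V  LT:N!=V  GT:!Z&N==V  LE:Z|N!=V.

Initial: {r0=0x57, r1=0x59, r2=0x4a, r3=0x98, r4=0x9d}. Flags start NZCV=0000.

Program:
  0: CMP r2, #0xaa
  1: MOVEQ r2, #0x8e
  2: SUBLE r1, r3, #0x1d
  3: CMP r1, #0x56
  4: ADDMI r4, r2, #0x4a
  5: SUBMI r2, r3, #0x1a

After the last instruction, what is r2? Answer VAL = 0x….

VAL = 0x4a

[0] flags=1001 → (cmp)
[1] flags=1001 EQ?F → skip
[2] flags=1001 LE?F → skip
[3] flags=0010 → (cmp)
[4] flags=0010 MI?F → skip
[5] flags=0010 MI?F → skip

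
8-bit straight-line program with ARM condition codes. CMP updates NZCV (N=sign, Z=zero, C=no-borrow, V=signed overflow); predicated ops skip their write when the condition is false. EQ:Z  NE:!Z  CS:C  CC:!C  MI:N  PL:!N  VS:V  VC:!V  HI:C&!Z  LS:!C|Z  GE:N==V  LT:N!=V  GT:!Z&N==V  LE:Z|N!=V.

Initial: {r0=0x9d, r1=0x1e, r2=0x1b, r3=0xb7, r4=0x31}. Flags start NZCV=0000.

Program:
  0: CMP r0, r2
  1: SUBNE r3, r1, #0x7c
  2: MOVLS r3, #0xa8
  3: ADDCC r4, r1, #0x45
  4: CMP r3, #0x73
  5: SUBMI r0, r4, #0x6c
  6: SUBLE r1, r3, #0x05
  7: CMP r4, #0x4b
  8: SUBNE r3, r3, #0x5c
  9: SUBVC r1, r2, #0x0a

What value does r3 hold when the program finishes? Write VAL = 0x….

VAL = 0x46

[0] flags=1010 → (cmp)
[1] flags=1010 NE?T → r3=0xa2
[2] flags=1010 LS?F → skip
[3] flags=1010 CC?F → skip
[4] flags=0011 → (cmp)
[5] flags=0011 MI?F → skip
[6] flags=0011 LE?T → r1=0x9d
[7] flags=1000 → (cmp)
[8] flags=1000 NE?T → r3=0x46
[9] flags=1000 VC?T → r1=0x11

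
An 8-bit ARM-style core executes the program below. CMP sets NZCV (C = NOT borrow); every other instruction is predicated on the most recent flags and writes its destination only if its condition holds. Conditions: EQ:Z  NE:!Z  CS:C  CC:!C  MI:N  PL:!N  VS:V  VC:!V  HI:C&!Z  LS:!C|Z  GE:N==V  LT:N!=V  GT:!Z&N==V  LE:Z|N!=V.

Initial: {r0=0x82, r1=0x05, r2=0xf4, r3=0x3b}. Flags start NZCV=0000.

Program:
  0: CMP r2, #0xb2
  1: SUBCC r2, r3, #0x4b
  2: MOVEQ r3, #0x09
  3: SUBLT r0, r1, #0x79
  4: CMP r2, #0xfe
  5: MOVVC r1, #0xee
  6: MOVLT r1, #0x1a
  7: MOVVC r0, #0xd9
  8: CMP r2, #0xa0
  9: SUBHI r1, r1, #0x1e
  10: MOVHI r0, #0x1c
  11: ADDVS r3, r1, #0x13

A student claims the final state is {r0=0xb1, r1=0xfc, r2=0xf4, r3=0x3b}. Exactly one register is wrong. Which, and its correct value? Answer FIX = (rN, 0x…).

FIX = (r0, 0x1c)

[0] flags=0010 → (cmp)
[1] flags=0010 CC?F → skip
[2] flags=0010 EQ?F → skip
[3] flags=0010 LT?F → skip
[4] flags=1000 → (cmp)
[5] flags=1000 VC?T → r1=0xee
[6] flags=1000 LT?T → r1=0x1a
[7] flags=1000 VC?T → r0=0xd9
[8] flags=0010 → (cmp)
[9] flags=0010 HI?T → r1=0xfc
[10] flags=0010 HI?T → r0=0x1c
[11] flags=0010 VS?F → skip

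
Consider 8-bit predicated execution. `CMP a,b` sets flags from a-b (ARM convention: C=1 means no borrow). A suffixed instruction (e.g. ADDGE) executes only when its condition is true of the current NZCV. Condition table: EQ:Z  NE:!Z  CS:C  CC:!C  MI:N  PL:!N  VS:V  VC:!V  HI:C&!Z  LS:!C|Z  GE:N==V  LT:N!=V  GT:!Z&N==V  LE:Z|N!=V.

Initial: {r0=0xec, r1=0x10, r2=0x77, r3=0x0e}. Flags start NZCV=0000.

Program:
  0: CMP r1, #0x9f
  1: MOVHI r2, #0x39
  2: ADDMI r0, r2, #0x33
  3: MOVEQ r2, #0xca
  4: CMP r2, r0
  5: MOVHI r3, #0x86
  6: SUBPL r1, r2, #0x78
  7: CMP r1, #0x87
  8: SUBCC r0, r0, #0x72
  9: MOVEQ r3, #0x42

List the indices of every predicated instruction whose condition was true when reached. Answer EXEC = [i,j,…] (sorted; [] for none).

[0] flags=0000 → (cmp)
[1] flags=0000 HI?F → skip
[2] flags=0000 MI?F → skip
[3] flags=0000 EQ?F → skip
[4] flags=1001 → (cmp)
[5] flags=1001 HI?F → skip
[6] flags=1001 PL?F → skip
[7] flags=1001 → (cmp)
[8] flags=1001 CC?T → r0=0x7a
[9] flags=1001 EQ?F → skip

EXEC = [8]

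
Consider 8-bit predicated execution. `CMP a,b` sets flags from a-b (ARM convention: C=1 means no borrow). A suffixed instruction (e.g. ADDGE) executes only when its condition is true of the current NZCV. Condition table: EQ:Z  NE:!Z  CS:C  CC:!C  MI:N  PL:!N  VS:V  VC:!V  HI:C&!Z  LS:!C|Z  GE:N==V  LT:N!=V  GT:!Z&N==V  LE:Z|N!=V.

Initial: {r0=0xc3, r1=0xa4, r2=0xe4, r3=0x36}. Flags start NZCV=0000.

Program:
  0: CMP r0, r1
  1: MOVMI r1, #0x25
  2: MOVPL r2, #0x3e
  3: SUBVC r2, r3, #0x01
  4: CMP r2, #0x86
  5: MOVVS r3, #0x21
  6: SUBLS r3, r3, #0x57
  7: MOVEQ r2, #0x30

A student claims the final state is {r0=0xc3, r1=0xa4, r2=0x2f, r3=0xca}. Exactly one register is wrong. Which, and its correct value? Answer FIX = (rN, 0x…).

[0] flags=0010 → (cmp)
[1] flags=0010 MI?F → skip
[2] flags=0010 PL?T → r2=0x3e
[3] flags=0010 VC?T → r2=0x35
[4] flags=1001 → (cmp)
[5] flags=1001 VS?T → r3=0x21
[6] flags=1001 LS?T → r3=0xca
[7] flags=1001 EQ?F → skip

FIX = (r2, 0x35)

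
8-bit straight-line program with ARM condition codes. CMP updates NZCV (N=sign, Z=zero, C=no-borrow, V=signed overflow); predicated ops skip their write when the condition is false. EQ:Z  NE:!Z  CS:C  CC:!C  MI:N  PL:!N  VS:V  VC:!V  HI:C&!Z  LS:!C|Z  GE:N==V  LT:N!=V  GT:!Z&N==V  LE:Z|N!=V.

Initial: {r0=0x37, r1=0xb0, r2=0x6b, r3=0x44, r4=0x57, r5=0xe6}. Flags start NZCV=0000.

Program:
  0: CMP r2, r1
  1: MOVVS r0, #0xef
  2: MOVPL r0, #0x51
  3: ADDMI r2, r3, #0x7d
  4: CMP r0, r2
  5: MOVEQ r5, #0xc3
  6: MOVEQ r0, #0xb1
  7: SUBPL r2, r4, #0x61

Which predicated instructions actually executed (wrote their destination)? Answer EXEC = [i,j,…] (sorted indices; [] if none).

0: ✓ CMP  NZCV=1001
1: ✓ MOVVS  r0←0xef
2: · MOVPL
3: ✓ ADDMI  r2←0xc1
4: ✓ CMP  NZCV=0010
5: · MOVEQ
6: · MOVEQ
7: ✓ SUBPL  r2←0xf6

EXEC = [1,3,7]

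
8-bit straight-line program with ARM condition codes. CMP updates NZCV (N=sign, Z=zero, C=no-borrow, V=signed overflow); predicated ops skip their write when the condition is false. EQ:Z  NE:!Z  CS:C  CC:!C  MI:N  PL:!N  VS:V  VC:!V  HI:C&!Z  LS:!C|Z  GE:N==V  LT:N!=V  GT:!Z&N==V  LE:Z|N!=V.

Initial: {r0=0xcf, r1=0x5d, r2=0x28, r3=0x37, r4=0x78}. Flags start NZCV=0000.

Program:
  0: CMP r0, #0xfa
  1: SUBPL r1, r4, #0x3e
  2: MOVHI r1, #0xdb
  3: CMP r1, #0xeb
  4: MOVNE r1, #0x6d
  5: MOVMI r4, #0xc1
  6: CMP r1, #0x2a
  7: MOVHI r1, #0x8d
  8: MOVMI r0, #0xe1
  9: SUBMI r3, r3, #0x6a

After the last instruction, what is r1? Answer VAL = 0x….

VAL = 0x8d

[0] flags=1000 → (cmp)
[1] flags=1000 PL?F → skip
[2] flags=1000 HI?F → skip
[3] flags=0000 → (cmp)
[4] flags=0000 NE?T → r1=0x6d
[5] flags=0000 MI?F → skip
[6] flags=0010 → (cmp)
[7] flags=0010 HI?T → r1=0x8d
[8] flags=0010 MI?F → skip
[9] flags=0010 MI?F → skip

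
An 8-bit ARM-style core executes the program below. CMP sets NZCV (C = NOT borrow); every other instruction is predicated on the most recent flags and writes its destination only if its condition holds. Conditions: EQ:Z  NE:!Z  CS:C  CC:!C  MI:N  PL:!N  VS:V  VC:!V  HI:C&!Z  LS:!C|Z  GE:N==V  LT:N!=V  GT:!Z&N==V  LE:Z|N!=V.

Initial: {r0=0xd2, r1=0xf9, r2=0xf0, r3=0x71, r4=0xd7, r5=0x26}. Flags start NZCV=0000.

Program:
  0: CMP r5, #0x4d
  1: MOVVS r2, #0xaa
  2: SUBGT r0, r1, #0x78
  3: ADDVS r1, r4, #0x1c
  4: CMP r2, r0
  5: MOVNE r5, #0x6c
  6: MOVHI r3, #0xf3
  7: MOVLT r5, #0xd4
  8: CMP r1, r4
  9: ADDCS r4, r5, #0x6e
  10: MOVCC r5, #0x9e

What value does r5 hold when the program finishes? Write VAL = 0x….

0: ✓ CMP  NZCV=1000
1: · MOVVS
2: · SUBGT
3: · ADDVS
4: ✓ CMP  NZCV=0010
5: ✓ MOVNE  r5←0x6c
6: ✓ MOVHI  r3←0xf3
7: · MOVLT
8: ✓ CMP  NZCV=0010
9: ✓ ADDCS  r4←0xda
10: · MOVCC

VAL = 0x6c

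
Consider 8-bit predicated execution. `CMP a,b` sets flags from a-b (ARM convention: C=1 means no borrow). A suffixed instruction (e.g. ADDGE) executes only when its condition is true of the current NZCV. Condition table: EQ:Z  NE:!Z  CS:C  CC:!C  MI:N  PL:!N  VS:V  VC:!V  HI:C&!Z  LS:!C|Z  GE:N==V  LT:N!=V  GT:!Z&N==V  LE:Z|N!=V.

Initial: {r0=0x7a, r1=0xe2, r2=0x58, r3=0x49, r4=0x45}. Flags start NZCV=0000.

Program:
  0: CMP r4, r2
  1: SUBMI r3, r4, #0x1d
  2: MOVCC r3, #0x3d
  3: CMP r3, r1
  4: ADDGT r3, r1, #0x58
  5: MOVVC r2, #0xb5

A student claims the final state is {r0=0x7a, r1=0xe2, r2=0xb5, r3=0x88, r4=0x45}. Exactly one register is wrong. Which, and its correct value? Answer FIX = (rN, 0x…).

FIX = (r3, 0x3a)

[0] flags=1000 → (cmp)
[1] flags=1000 MI?T → r3=0x28
[2] flags=1000 CC?T → r3=0x3d
[3] flags=0000 → (cmp)
[4] flags=0000 GT?T → r3=0x3a
[5] flags=0000 VC?T → r2=0xb5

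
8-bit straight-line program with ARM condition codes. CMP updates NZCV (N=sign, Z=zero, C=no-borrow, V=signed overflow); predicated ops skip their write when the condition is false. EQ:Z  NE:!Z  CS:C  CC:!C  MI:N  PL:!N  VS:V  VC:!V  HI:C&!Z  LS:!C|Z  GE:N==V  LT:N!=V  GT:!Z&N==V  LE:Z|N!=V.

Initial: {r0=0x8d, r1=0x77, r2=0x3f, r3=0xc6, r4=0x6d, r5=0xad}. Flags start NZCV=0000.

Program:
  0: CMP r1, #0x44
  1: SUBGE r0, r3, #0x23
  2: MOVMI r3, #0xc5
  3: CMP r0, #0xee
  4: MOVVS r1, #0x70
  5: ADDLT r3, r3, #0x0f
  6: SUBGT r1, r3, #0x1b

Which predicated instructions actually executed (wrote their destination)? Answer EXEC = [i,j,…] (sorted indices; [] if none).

EXEC = [1,5]

0: ✓ CMP  NZCV=0010
1: ✓ SUBGE  r0←0xa3
2: · MOVMI
3: ✓ CMP  NZCV=1000
4: · MOVVS
5: ✓ ADDLT  r3←0xd5
6: · SUBGT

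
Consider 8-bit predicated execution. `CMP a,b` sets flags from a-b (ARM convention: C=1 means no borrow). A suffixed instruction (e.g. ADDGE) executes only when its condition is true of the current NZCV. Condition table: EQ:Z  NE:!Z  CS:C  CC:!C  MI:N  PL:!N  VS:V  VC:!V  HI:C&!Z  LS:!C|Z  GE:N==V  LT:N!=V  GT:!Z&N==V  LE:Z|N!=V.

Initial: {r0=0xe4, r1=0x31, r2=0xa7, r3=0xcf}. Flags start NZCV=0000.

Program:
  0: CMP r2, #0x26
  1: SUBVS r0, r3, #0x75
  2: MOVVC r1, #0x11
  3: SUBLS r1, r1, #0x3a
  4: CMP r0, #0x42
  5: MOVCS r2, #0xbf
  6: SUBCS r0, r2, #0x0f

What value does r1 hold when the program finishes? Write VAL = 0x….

VAL = 0x11

[0] flags=1010 → (cmp)
[1] flags=1010 VS?F → skip
[2] flags=1010 VC?T → r1=0x11
[3] flags=1010 LS?F → skip
[4] flags=1010 → (cmp)
[5] flags=1010 CS?T → r2=0xbf
[6] flags=1010 CS?T → r0=0xb0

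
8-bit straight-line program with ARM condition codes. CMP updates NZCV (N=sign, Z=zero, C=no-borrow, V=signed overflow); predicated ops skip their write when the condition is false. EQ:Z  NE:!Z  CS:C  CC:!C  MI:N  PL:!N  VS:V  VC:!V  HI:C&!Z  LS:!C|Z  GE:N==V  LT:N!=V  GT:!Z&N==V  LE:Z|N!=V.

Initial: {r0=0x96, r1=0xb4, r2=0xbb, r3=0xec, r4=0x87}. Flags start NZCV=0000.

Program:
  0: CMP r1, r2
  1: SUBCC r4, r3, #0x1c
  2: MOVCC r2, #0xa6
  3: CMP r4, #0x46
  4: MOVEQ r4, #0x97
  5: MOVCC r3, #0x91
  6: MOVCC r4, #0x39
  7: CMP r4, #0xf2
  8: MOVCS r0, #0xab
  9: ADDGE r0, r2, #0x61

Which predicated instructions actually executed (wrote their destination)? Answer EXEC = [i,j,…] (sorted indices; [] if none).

0: ✓ CMP  NZCV=1000
1: ✓ SUBCC  r4←0xd0
2: ✓ MOVCC  r2←0xa6
3: ✓ CMP  NZCV=1010
4: · MOVEQ
5: · MOVCC
6: · MOVCC
7: ✓ CMP  NZCV=1000
8: · MOVCS
9: · ADDGE

EXEC = [1,2]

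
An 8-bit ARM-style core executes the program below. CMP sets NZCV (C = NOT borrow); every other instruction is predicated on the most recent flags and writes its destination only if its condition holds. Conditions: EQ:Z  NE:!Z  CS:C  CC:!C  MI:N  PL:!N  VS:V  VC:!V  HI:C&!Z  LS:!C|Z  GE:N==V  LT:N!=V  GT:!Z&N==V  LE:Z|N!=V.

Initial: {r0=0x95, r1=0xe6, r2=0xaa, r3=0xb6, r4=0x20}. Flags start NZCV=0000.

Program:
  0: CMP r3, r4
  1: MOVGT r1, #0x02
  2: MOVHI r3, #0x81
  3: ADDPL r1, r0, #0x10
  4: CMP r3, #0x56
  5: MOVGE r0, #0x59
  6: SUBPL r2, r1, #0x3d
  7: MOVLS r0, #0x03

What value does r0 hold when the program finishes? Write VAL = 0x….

VAL = 0x95

[0] flags=1010 → (cmp)
[1] flags=1010 GT?F → skip
[2] flags=1010 HI?T → r3=0x81
[3] flags=1010 PL?F → skip
[4] flags=0011 → (cmp)
[5] flags=0011 GE?F → skip
[6] flags=0011 PL?T → r2=0xa9
[7] flags=0011 LS?F → skip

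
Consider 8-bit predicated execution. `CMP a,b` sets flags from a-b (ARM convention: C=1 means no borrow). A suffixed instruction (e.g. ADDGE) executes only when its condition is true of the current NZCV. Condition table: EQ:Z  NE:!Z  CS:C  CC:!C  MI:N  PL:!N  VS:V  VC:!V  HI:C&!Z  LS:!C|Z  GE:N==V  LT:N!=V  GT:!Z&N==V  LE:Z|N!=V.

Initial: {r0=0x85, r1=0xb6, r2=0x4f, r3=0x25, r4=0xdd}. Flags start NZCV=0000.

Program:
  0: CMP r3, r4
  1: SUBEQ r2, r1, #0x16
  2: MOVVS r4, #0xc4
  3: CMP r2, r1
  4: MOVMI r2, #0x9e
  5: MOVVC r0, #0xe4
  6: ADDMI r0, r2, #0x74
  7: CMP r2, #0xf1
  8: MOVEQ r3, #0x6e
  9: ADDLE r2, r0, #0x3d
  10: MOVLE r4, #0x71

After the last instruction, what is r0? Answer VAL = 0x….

VAL = 0x12

[0] flags=0000 → (cmp)
[1] flags=0000 EQ?F → skip
[2] flags=0000 VS?F → skip
[3] flags=1001 → (cmp)
[4] flags=1001 MI?T → r2=0x9e
[5] flags=1001 VC?F → skip
[6] flags=1001 MI?T → r0=0x12
[7] flags=1000 → (cmp)
[8] flags=1000 EQ?F → skip
[9] flags=1000 LE?T → r2=0x4f
[10] flags=1000 LE?T → r4=0x71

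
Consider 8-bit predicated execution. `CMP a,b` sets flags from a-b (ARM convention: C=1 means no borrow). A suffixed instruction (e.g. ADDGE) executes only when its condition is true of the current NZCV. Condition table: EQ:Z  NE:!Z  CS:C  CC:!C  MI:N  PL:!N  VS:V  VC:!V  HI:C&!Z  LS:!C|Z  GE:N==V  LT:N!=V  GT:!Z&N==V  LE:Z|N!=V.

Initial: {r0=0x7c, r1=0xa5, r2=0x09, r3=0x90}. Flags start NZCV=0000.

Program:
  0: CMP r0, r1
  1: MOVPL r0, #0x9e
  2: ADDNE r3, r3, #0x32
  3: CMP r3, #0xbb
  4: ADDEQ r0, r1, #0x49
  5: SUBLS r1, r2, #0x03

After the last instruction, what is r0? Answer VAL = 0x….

0: ✓ CMP  NZCV=1001
1: · MOVPL
2: ✓ ADDNE  r3←0xc2
3: ✓ CMP  NZCV=0010
4: · ADDEQ
5: · SUBLS

VAL = 0x7c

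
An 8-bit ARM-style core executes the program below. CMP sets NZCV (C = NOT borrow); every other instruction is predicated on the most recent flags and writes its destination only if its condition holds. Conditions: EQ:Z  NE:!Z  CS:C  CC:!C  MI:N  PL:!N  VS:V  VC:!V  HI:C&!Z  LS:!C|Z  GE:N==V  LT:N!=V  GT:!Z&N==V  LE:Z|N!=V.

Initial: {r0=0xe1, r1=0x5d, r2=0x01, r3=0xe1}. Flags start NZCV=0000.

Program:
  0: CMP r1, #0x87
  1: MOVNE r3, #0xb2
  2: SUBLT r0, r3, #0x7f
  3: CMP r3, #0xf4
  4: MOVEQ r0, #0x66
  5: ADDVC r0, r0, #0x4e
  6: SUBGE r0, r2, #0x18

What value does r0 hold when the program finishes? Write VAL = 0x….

0: ✓ CMP  NZCV=1001
1: ✓ MOVNE  r3←0xb2
2: · SUBLT
3: ✓ CMP  NZCV=1000
4: · MOVEQ
5: ✓ ADDVC  r0←0x2f
6: · SUBGE

VAL = 0x2f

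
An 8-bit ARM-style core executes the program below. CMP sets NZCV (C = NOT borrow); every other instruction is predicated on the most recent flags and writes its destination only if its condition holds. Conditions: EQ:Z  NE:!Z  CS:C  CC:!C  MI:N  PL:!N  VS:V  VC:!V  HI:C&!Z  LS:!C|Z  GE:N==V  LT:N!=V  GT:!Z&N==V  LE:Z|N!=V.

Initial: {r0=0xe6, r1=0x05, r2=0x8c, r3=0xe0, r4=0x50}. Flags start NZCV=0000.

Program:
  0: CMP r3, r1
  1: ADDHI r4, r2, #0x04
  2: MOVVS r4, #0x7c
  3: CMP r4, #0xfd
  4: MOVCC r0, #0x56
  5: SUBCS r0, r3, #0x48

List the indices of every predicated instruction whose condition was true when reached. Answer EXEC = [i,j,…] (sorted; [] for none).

[0] flags=1010 → (cmp)
[1] flags=1010 HI?T → r4=0x90
[2] flags=1010 VS?F → skip
[3] flags=1000 → (cmp)
[4] flags=1000 CC?T → r0=0x56
[5] flags=1000 CS?F → skip

EXEC = [1,4]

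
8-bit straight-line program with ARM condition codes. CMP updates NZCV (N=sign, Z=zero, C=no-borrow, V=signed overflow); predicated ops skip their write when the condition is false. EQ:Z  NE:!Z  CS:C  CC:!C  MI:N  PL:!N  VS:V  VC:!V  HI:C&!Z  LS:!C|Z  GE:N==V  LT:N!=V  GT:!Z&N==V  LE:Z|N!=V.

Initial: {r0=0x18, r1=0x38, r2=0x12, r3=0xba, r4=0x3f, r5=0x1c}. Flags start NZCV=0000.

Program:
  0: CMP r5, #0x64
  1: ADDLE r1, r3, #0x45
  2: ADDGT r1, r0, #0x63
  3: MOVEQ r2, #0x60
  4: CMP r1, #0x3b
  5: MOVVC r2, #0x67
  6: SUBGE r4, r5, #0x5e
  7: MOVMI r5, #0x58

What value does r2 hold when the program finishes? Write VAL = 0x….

[0] flags=1000 → (cmp)
[1] flags=1000 LE?T → r1=0xff
[2] flags=1000 GT?F → skip
[3] flags=1000 EQ?F → skip
[4] flags=1010 → (cmp)
[5] flags=1010 VC?T → r2=0x67
[6] flags=1010 GE?F → skip
[7] flags=1010 MI?T → r5=0x58

VAL = 0x67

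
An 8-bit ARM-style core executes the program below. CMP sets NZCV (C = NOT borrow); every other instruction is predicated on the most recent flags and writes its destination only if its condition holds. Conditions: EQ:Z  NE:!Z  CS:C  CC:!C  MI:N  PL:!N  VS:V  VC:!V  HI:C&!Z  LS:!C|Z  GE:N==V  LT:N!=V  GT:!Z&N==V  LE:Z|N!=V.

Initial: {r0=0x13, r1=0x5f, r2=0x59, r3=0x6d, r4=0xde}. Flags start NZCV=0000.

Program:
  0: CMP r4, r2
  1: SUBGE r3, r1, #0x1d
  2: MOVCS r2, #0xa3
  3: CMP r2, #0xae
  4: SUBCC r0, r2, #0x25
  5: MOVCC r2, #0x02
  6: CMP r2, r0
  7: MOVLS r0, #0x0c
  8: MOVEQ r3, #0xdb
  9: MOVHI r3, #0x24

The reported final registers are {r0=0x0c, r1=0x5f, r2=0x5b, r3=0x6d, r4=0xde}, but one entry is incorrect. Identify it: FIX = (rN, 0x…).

0: ✓ CMP  NZCV=1010
1: · SUBGE
2: ✓ MOVCS  r2←0xa3
3: ✓ CMP  NZCV=1000
4: ✓ SUBCC  r0←0x7e
5: ✓ MOVCC  r2←0x02
6: ✓ CMP  NZCV=1000
7: ✓ MOVLS  r0←0x0c
8: · MOVEQ
9: · MOVHI

FIX = (r2, 0x02)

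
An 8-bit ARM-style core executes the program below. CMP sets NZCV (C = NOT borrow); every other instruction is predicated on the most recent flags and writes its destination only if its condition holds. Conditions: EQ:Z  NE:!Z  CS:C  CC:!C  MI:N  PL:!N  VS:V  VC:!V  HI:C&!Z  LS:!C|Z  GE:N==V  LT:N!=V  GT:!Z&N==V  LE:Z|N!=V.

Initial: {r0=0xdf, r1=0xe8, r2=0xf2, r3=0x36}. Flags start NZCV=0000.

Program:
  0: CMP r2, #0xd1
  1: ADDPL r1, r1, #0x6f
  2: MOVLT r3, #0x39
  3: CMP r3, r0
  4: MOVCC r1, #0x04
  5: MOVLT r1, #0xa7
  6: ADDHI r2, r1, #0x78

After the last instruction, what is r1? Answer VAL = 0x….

[0] flags=0010 → (cmp)
[1] flags=0010 PL?T → r1=0x57
[2] flags=0010 LT?F → skip
[3] flags=0000 → (cmp)
[4] flags=0000 CC?T → r1=0x04
[5] flags=0000 LT?F → skip
[6] flags=0000 HI?F → skip

VAL = 0x04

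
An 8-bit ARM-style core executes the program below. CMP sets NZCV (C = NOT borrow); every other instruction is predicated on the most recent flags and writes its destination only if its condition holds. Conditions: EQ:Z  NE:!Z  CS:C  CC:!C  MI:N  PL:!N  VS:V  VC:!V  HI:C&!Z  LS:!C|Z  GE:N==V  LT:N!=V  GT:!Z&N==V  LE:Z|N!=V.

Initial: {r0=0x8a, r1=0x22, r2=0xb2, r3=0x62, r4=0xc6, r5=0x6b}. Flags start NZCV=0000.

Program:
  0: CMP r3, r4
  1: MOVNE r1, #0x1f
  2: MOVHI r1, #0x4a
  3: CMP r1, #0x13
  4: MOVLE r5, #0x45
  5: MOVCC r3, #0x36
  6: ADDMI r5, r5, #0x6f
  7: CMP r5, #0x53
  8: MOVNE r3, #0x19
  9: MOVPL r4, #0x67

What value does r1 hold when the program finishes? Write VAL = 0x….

VAL = 0x1f

0: ✓ CMP  NZCV=1001
1: ✓ MOVNE  r1←0x1f
2: · MOVHI
3: ✓ CMP  NZCV=0010
4: · MOVLE
5: · MOVCC
6: · ADDMI
7: ✓ CMP  NZCV=0010
8: ✓ MOVNE  r3←0x19
9: ✓ MOVPL  r4←0x67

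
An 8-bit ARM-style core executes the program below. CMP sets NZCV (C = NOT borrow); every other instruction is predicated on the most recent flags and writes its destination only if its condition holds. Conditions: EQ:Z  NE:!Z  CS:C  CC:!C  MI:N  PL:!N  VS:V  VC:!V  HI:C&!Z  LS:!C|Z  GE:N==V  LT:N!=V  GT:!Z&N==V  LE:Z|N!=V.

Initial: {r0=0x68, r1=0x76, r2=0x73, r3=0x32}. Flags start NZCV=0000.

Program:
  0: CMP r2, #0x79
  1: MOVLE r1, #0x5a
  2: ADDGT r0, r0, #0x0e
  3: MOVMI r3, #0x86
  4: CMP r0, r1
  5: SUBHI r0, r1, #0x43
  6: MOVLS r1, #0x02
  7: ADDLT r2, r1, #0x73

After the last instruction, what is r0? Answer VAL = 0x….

VAL = 0x17

0: ✓ CMP  NZCV=1000
1: ✓ MOVLE  r1←0x5a
2: · ADDGT
3: ✓ MOVMI  r3←0x86
4: ✓ CMP  NZCV=0010
5: ✓ SUBHI  r0←0x17
6: · MOVLS
7: · ADDLT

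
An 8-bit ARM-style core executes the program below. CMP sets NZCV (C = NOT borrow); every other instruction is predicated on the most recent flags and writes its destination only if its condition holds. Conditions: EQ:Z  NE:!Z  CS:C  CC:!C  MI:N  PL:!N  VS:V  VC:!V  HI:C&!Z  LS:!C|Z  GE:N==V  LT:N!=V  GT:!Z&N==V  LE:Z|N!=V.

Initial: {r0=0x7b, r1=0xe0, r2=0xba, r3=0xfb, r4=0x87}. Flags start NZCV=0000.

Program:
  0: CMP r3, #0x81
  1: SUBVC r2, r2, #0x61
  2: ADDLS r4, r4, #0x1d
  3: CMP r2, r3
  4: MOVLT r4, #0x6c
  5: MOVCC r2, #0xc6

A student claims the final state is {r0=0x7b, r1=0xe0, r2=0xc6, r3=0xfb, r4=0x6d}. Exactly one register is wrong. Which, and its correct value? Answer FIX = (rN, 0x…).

FIX = (r4, 0x87)

0: ✓ CMP  NZCV=0010
1: ✓ SUBVC  r2←0x59
2: · ADDLS
3: ✓ CMP  NZCV=0000
4: · MOVLT
5: ✓ MOVCC  r2←0xc6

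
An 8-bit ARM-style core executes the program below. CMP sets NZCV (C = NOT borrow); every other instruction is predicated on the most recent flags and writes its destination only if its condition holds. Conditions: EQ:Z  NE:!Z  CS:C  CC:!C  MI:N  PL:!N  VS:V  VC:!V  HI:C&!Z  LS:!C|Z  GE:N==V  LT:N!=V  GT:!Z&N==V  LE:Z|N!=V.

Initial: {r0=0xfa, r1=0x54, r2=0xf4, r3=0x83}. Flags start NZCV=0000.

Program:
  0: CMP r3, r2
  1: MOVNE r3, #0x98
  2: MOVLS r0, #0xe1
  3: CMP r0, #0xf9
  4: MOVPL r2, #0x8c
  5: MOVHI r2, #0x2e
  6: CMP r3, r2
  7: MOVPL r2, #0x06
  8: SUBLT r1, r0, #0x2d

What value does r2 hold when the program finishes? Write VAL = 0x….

VAL = 0xf4

[0] flags=1000 → (cmp)
[1] flags=1000 NE?T → r3=0x98
[2] flags=1000 LS?T → r0=0xe1
[3] flags=1000 → (cmp)
[4] flags=1000 PL?F → skip
[5] flags=1000 HI?F → skip
[6] flags=1000 → (cmp)
[7] flags=1000 PL?F → skip
[8] flags=1000 LT?T → r1=0xb4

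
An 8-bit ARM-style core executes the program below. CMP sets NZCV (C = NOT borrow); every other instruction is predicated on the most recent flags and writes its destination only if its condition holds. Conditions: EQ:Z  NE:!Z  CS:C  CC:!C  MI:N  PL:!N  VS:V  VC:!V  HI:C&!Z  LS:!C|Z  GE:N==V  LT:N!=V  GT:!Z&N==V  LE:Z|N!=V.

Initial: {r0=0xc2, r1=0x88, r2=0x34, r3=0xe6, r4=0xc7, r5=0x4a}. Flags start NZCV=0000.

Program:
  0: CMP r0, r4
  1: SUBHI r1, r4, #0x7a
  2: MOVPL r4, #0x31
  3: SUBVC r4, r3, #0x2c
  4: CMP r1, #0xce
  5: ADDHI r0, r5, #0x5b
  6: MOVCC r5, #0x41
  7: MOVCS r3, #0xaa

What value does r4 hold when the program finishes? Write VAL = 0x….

[0] flags=1000 → (cmp)
[1] flags=1000 HI?F → skip
[2] flags=1000 PL?F → skip
[3] flags=1000 VC?T → r4=0xba
[4] flags=1000 → (cmp)
[5] flags=1000 HI?F → skip
[6] flags=1000 CC?T → r5=0x41
[7] flags=1000 CS?F → skip

VAL = 0xba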